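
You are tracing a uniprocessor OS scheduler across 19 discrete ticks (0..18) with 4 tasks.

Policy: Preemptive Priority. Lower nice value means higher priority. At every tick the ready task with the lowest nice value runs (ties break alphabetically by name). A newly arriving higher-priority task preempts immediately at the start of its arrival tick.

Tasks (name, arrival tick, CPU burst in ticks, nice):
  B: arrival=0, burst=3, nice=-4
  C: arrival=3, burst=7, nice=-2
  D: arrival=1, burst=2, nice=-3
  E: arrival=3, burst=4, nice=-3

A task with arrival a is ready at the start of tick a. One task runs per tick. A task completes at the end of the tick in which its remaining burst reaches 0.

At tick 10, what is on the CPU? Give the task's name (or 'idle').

running at tick 10 = C

t=0: ready={B} → run B
t=1: ready={B,D} → run B
t=2: ready={B,D} → run B
t=3: ready={C,D,E} → run D
t=4: ready={C,D,E} → run D
t=5: ready={C,E} → run E
t=6: ready={C,E} → run E
t=7: ready={C,E} → run E
t=8: ready={C,E} → run E
t=9: ready={C} → run C
t=10: ready={C} → run C
t=11: ready={C} → run C
t=12: ready={C} → run C
t=13: ready={C} → run C
t=14: ready={C} → run C
t=15: ready={C} → run C
t=16: (idle)
t=17: (idle)
t=18: (idle)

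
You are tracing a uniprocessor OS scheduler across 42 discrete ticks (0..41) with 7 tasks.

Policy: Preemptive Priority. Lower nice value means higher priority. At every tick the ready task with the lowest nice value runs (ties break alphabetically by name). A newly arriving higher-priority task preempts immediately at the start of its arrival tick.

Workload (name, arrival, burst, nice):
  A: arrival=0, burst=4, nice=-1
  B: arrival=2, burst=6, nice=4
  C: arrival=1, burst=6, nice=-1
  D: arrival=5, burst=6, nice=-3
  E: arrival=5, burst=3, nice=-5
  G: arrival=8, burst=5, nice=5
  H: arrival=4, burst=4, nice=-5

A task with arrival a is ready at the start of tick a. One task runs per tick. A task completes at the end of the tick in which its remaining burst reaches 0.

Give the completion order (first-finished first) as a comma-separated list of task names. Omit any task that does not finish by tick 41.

t=0: ready={A} → run A
t=1: ready={A,C} → run A
t=2: ready={A,B,C} → run A
t=3: ready={A,B,C} → run A
t=4: ready={B,C,H} → run H
t=5: ready={B,C,D,E,H} → run E
t=6: ready={B,C,D,E,H} → run E
t=7: ready={B,C,D,E,H} → run E
t=8: ready={B,C,D,G,H} → run H
t=9: ready={B,C,D,G,H} → run H
t=10: ready={B,C,D,G,H} → run H
t=11: ready={B,C,D,G} → run D
t=12: ready={B,C,D,G} → run D
t=13: ready={B,C,D,G} → run D
t=14: ready={B,C,D,G} → run D
t=15: ready={B,C,D,G} → run D
t=16: ready={B,C,D,G} → run D
t=17: ready={B,C,G} → run C
t=18: ready={B,C,G} → run C
t=19: ready={B,C,G} → run C
t=20: ready={B,C,G} → run C
t=21: ready={B,C,G} → run C
t=22: ready={B,C,G} → run C
t=23: ready={B,G} → run B
t=24: ready={B,G} → run B
t=25: ready={B,G} → run B
t=26: ready={B,G} → run B
t=27: ready={B,G} → run B
t=28: ready={B,G} → run B
t=29: ready={G} → run G
t=30: ready={G} → run G
t=31: ready={G} → run G
t=32: ready={G} → run G
t=33: ready={G} → run G
t=34: (idle)
t=35: (idle)
t=36: (idle)
t=37: (idle)
t=38: (idle)
t=39: (idle)
t=40: (idle)
t=41: (idle)

completion order = A, E, H, D, C, B, G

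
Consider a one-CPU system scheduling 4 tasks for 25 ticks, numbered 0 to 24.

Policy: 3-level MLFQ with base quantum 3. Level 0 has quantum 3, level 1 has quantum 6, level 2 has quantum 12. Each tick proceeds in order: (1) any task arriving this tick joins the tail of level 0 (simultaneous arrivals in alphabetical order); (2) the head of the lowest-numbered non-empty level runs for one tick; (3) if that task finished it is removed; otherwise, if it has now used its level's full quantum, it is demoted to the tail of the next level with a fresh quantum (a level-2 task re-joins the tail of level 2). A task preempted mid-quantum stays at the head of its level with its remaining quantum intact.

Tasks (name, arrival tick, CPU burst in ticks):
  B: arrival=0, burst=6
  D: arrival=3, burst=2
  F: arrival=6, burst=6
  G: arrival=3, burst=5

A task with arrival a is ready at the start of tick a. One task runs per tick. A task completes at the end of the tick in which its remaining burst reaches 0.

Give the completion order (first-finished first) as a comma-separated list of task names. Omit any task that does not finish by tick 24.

completion order = D, B, G, F

t=0: L0/L1/L2 = B/-/- → run B
t=1: L0/L1/L2 = B/-/- → run B
t=2: L0/L1/L2 = B/-/- → run B
t=3: L0/L1/L2 = DG/B/- → run D
t=4: L0/L1/L2 = DG/B/- → run D
t=5: L0/L1/L2 = G/B/- → run G
t=6: L0/L1/L2 = GF/B/- → run G
t=7: L0/L1/L2 = GF/B/- → run G
t=8: L0/L1/L2 = F/BG/- → run F
t=9: L0/L1/L2 = F/BG/- → run F
t=10: L0/L1/L2 = F/BG/- → run F
t=11: L0/L1/L2 = -/BGF/- → run B
t=12: L0/L1/L2 = -/BGF/- → run B
t=13: L0/L1/L2 = -/BGF/- → run B
t=14: L0/L1/L2 = -/GF/- → run G
t=15: L0/L1/L2 = -/GF/- → run G
t=16: L0/L1/L2 = -/F/- → run F
t=17: L0/L1/L2 = -/F/- → run F
t=18: L0/L1/L2 = -/F/- → run F
t=19: (idle)
t=20: (idle)
t=21: (idle)
t=22: (idle)
t=23: (idle)
t=24: (idle)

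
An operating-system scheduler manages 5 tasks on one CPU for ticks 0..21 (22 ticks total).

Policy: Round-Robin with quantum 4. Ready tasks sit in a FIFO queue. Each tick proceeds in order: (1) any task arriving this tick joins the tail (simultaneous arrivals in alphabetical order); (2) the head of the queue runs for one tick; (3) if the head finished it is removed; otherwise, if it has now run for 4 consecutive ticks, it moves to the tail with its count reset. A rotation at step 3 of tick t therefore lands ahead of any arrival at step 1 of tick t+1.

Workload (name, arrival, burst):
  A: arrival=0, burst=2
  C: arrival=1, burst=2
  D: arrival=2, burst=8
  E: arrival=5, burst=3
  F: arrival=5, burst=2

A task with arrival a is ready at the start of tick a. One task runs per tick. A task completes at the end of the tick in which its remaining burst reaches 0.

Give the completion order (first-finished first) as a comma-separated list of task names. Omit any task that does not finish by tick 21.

t=0: queue=[A] q_used=0 → run A
t=1: queue=[A,C] q_used=1 → run A
t=2: queue=[C,D] q_used=0 → run C
t=3: queue=[C,D] q_used=1 → run C
t=4: queue=[D] q_used=0 → run D
t=5: queue=[D,E,F] q_used=1 → run D
t=6: queue=[D,E,F] q_used=2 → run D
t=7: queue=[D,E,F] q_used=3 → run D
t=8: queue=[E,F,D] q_used=0 → run E
t=9: queue=[E,F,D] q_used=1 → run E
t=10: queue=[E,F,D] q_used=2 → run E
t=11: queue=[F,D] q_used=0 → run F
t=12: queue=[F,D] q_used=1 → run F
t=13: queue=[D] q_used=0 → run D
t=14: queue=[D] q_used=1 → run D
t=15: queue=[D] q_used=2 → run D
t=16: queue=[D] q_used=3 → run D
t=17: (idle)
t=18: (idle)
t=19: (idle)
t=20: (idle)
t=21: (idle)

completion order = A, C, E, F, D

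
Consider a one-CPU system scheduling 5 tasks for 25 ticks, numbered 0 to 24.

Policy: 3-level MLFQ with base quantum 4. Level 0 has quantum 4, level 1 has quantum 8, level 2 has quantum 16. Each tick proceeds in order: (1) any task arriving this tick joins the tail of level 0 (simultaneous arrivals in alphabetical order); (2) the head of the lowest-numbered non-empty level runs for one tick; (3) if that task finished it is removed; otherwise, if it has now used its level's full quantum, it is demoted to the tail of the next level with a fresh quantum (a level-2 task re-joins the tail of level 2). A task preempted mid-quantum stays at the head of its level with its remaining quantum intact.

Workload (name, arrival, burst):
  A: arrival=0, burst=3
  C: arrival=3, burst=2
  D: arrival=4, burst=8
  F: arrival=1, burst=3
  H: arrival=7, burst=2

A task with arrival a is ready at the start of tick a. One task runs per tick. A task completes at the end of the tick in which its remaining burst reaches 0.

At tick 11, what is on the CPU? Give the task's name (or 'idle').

running at tick 11 = D

t=0: L0/L1/L2 = A/-/- → run A
t=1: L0/L1/L2 = AF/-/- → run A
t=2: L0/L1/L2 = AF/-/- → run A
t=3: L0/L1/L2 = FC/-/- → run F
t=4: L0/L1/L2 = FCD/-/- → run F
t=5: L0/L1/L2 = FCD/-/- → run F
t=6: L0/L1/L2 = CD/-/- → run C
t=7: L0/L1/L2 = CDH/-/- → run C
t=8: L0/L1/L2 = DH/-/- → run D
t=9: L0/L1/L2 = DH/-/- → run D
t=10: L0/L1/L2 = DH/-/- → run D
t=11: L0/L1/L2 = DH/-/- → run D
t=12: L0/L1/L2 = H/D/- → run H
t=13: L0/L1/L2 = H/D/- → run H
t=14: L0/L1/L2 = -/D/- → run D
t=15: L0/L1/L2 = -/D/- → run D
t=16: L0/L1/L2 = -/D/- → run D
t=17: L0/L1/L2 = -/D/- → run D
t=18: (idle)
t=19: (idle)
t=20: (idle)
t=21: (idle)
t=22: (idle)
t=23: (idle)
t=24: (idle)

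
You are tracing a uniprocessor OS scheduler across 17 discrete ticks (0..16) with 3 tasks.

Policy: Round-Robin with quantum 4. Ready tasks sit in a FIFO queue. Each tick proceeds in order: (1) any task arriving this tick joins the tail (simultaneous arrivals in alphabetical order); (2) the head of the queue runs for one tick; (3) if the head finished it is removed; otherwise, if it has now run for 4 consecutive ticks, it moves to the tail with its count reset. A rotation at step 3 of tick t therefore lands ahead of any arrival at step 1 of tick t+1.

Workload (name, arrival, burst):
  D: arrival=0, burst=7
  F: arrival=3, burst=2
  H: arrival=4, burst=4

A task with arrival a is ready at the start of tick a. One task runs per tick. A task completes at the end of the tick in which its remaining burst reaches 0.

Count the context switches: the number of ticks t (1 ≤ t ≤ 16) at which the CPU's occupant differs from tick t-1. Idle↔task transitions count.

t=0: queue=[D] q_used=0 → run D
t=1: queue=[D] q_used=1 → run D
t=2: queue=[D] q_used=2 → run D
t=3: queue=[D,F] q_used=3 → run D
t=4: queue=[F,D,H] q_used=0 → run F
t=5: queue=[F,D,H] q_used=1 → run F
t=6: queue=[D,H] q_used=0 → run D
t=7: queue=[D,H] q_used=1 → run D
t=8: queue=[D,H] q_used=2 → run D
t=9: queue=[H] q_used=0 → run H
t=10: queue=[H] q_used=1 → run H
t=11: queue=[H] q_used=2 → run H
t=12: queue=[H] q_used=3 → run H
t=13: (idle)
t=14: (idle)
t=15: (idle)
t=16: (idle)

context switches = 4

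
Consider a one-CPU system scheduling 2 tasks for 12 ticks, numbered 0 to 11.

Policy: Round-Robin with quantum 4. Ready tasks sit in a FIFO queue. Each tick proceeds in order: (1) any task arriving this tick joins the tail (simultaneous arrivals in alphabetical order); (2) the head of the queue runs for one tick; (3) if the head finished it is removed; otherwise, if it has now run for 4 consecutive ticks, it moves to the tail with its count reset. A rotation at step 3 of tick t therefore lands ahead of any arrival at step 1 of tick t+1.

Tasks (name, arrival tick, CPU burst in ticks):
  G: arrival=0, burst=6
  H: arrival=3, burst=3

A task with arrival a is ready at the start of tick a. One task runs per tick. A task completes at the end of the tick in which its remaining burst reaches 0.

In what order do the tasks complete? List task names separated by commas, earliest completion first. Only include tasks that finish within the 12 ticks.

completion order = H, G

t=0: queue=[G] q_used=0 → run G
t=1: queue=[G] q_used=1 → run G
t=2: queue=[G] q_used=2 → run G
t=3: queue=[G,H] q_used=3 → run G
t=4: queue=[H,G] q_used=0 → run H
t=5: queue=[H,G] q_used=1 → run H
t=6: queue=[H,G] q_used=2 → run H
t=7: queue=[G] q_used=0 → run G
t=8: queue=[G] q_used=1 → run G
t=9: (idle)
t=10: (idle)
t=11: (idle)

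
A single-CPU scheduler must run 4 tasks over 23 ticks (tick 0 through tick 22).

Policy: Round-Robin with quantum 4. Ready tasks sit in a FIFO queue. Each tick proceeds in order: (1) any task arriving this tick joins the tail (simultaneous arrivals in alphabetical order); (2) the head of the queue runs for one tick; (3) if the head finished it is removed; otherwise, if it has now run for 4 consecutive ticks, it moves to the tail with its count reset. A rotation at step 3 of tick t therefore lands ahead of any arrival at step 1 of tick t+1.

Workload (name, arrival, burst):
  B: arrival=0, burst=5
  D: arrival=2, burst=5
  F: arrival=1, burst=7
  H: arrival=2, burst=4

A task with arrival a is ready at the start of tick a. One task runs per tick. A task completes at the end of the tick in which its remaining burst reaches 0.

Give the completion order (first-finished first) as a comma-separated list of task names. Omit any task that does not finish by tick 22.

t=0: queue=[B] q_used=0 → run B
t=1: queue=[B,F] q_used=1 → run B
t=2: queue=[B,F,D,H] q_used=2 → run B
t=3: queue=[B,F,D,H] q_used=3 → run B
t=4: queue=[F,D,H,B] q_used=0 → run F
t=5: queue=[F,D,H,B] q_used=1 → run F
t=6: queue=[F,D,H,B] q_used=2 → run F
t=7: queue=[F,D,H,B] q_used=3 → run F
t=8: queue=[D,H,B,F] q_used=0 → run D
t=9: queue=[D,H,B,F] q_used=1 → run D
t=10: queue=[D,H,B,F] q_used=2 → run D
t=11: queue=[D,H,B,F] q_used=3 → run D
t=12: queue=[H,B,F,D] q_used=0 → run H
t=13: queue=[H,B,F,D] q_used=1 → run H
t=14: queue=[H,B,F,D] q_used=2 → run H
t=15: queue=[H,B,F,D] q_used=3 → run H
t=16: queue=[B,F,D] q_used=0 → run B
t=17: queue=[F,D] q_used=0 → run F
t=18: queue=[F,D] q_used=1 → run F
t=19: queue=[F,D] q_used=2 → run F
t=20: queue=[D] q_used=0 → run D
t=21: (idle)
t=22: (idle)

completion order = H, B, F, D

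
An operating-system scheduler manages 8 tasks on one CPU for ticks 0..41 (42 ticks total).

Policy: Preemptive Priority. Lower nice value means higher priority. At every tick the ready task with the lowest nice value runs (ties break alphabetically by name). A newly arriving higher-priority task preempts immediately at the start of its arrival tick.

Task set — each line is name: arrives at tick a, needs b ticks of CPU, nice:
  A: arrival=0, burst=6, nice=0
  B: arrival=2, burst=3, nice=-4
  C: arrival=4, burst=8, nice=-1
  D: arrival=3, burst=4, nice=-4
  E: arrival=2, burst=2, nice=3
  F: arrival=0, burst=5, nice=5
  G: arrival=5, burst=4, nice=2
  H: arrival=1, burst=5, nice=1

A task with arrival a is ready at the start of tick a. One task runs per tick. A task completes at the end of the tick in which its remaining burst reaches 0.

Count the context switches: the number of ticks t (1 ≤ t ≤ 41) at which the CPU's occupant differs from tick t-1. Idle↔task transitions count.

t=0: ready={A,F} → run A
t=1: ready={A,F,H} → run A
t=2: ready={A,B,E,F,H} → run B
t=3: ready={A,B,D,E,F,H} → run B
t=4: ready={A,B,C,D,E,F,H} → run B
t=5: ready={A,C,D,E,F,G,H} → run D
t=6: ready={A,C,D,E,F,G,H} → run D
t=7: ready={A,C,D,E,F,G,H} → run D
t=8: ready={A,C,D,E,F,G,H} → run D
t=9: ready={A,C,E,F,G,H} → run C
t=10: ready={A,C,E,F,G,H} → run C
t=11: ready={A,C,E,F,G,H} → run C
t=12: ready={A,C,E,F,G,H} → run C
t=13: ready={A,C,E,F,G,H} → run C
t=14: ready={A,C,E,F,G,H} → run C
t=15: ready={A,C,E,F,G,H} → run C
t=16: ready={A,C,E,F,G,H} → run C
t=17: ready={A,E,F,G,H} → run A
t=18: ready={A,E,F,G,H} → run A
t=19: ready={A,E,F,G,H} → run A
t=20: ready={A,E,F,G,H} → run A
t=21: ready={E,F,G,H} → run H
t=22: ready={E,F,G,H} → run H
t=23: ready={E,F,G,H} → run H
t=24: ready={E,F,G,H} → run H
t=25: ready={E,F,G,H} → run H
t=26: ready={E,F,G} → run G
t=27: ready={E,F,G} → run G
t=28: ready={E,F,G} → run G
t=29: ready={E,F,G} → run G
t=30: ready={E,F} → run E
t=31: ready={E,F} → run E
t=32: ready={F} → run F
t=33: ready={F} → run F
t=34: ready={F} → run F
t=35: ready={F} → run F
t=36: ready={F} → run F
t=37: (idle)
t=38: (idle)
t=39: (idle)
t=40: (idle)
t=41: (idle)

context switches = 9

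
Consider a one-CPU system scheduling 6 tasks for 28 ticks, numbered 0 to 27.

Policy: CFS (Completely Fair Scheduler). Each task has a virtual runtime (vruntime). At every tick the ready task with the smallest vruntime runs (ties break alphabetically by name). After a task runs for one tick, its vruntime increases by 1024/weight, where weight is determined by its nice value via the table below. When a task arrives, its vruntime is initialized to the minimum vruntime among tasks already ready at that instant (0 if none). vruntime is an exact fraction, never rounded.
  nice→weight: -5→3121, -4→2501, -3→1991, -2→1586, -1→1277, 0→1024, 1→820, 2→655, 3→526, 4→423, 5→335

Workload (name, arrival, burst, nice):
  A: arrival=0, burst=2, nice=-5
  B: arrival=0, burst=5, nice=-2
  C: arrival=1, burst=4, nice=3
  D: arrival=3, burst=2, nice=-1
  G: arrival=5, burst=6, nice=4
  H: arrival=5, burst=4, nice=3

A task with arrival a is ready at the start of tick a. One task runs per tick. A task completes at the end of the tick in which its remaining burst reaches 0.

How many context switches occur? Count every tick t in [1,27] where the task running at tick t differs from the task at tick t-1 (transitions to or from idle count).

context switches = 20

t=0: vr[A=0 B=0] → run A
t=1: vr[A=1024/3121 B=0 C=0] → run B
t=2: vr[A=1024/3121 B=512/793 C=0] → run C
t=3: vr[A=1024/3121 B=512/793 C=512/263 D=1024/3121] → run A
t=4: vr[B=512/793 C=512/263 D=1024/3121] → run D
t=5: vr[B=512/793 C=512/263 D=4503552/3985517 G=512/793 H=512/793] → run B
t=6: vr[B=1024/793 C=512/263 D=4503552/3985517 G=512/793 H=512/793] → run G
t=7: vr[B=1024/793 C=512/263 D=4503552/3985517 G=1028608/335439 H=512/793] → run H
t=8: vr[B=1024/793 C=512/263 D=4503552/3985517 G=1028608/335439 H=540672/208559] → run D
t=9: vr[B=1024/793 C=512/263 G=1028608/335439 H=540672/208559] → run B
t=10: vr[B=1536/793 C=512/263 G=1028608/335439 H=540672/208559] → run B
t=11: vr[B=2048/793 C=512/263 G=1028608/335439 H=540672/208559] → run C
t=12: vr[B=2048/793 C=1024/263 G=1028608/335439 H=540672/208559] → run B
t=13: vr[C=1024/263 G=1028608/335439 H=540672/208559] → run H
t=14: vr[C=1024/263 G=1028608/335439 H=946688/208559] → run G
t=15: vr[C=1024/263 G=1840640/335439 H=946688/208559] → run C
t=16: vr[C=1536/263 G=1840640/335439 H=946688/208559] → run H
t=17: vr[C=1536/263 G=1840640/335439 H=1352704/208559] → run G
t=18: vr[C=1536/263 G=884224/111813 H=1352704/208559] → run C
t=19: vr[G=884224/111813 H=1352704/208559] → run H
t=20: vr[G=884224/111813] → run G
t=21: vr[G=3464704/335439] → run G
t=22: vr[G=4276736/335439] → run G
t=23: (idle)
t=24: (idle)
t=25: (idle)
t=26: (idle)
t=27: (idle)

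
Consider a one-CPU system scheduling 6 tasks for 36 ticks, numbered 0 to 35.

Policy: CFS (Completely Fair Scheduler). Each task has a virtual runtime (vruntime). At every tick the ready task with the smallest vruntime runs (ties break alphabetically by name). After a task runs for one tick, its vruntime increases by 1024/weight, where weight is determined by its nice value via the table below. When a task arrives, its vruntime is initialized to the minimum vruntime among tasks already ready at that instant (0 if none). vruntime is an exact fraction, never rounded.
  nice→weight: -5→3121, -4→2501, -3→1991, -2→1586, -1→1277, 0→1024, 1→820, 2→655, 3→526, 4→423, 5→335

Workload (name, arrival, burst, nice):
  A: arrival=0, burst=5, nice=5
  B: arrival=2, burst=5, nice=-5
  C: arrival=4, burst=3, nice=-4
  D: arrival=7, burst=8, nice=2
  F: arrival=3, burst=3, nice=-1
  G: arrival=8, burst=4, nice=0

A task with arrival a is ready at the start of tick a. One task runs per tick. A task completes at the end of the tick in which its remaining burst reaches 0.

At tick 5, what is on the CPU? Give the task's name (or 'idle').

t=0: vr[A=0] → run A
t=1: vr[A=1024/335] → run A
t=2: vr[A=2048/335 B=2048/335] → run A
t=3: vr[A=3072/335 B=2048/335 F=2048/335] → run B
t=4: vr[A=3072/335 B=6734848/1045535 C=2048/335 F=2048/335] → run C
t=5: vr[A=3072/335 B=6734848/1045535 C=5465088/837835 F=2048/335] → run F
t=6: vr[A=3072/335 B=6734848/1045535 C=5465088/837835 F=2958336/427795] → run B
t=7: vr[A=3072/335 B=7077888/1045535 C=5465088/837835 D=5465088/837835 F=2958336/427795] → run C
t=8: vr[A=3072/335 B=7077888/1045535 C=5808128/837835 D=5465088/837835 F=2958336/427795 G=5465088/837835] → run D
t=9: vr[A=3072/335 B=7077888/1045535 C=5808128/837835 D=887515136/109756385 F=2958336/427795 G=5465088/837835] → run G
t=10: vr[A=3072/335 B=7077888/1045535 C=5808128/837835 D=887515136/109756385 F=2958336/427795 G=6302923/837835] → run B
t=11: vr[A=3072/335 B=7420928/1045535 C=5808128/837835 D=887515136/109756385 F=2958336/427795 G=6302923/837835] → run F
t=12: vr[A=3072/335 B=7420928/1045535 C=5808128/837835 D=887515136/109756385 F=3301376/427795 G=6302923/837835] → run C
t=13: vr[A=3072/335 B=7420928/1045535 D=887515136/109756385 F=3301376/427795 G=6302923/837835] → run B
t=14: vr[A=3072/335 B=7763968/1045535 D=887515136/109756385 F=3301376/427795 G=6302923/837835] → run B
t=15: vr[A=3072/335 D=887515136/109756385 F=3301376/427795 G=6302923/837835] → run G
t=16: vr[A=3072/335 D=887515136/109756385 F=3301376/427795 G=7140758/837835] → run F
t=17: vr[A=3072/335 D=887515136/109756385 G=7140758/837835] → run D
t=18: vr[A=3072/335 D=1059103744/109756385 G=7140758/837835] → run G
t=19: vr[A=3072/335 D=1059103744/109756385 G=7978593/837835] → run A
t=20: vr[A=4096/335 D=1059103744/109756385 G=7978593/837835] → run G
t=21: vr[A=4096/335 D=1059103744/109756385] → run D
t=22: vr[A=4096/335 D=1230692352/109756385] → run D
t=23: vr[A=4096/335 D=280456192/21951277] → run A
t=24: vr[D=280456192/21951277] → run D
t=25: vr[D=1573869568/109756385] → run D
t=26: vr[D=1745458176/109756385] → run D
t=27: vr[D=1917046784/109756385] → run D
t=28: (idle)
t=29: (idle)
t=30: (idle)
t=31: (idle)
t=32: (idle)
t=33: (idle)
t=34: (idle)
t=35: (idle)

running at tick 5 = F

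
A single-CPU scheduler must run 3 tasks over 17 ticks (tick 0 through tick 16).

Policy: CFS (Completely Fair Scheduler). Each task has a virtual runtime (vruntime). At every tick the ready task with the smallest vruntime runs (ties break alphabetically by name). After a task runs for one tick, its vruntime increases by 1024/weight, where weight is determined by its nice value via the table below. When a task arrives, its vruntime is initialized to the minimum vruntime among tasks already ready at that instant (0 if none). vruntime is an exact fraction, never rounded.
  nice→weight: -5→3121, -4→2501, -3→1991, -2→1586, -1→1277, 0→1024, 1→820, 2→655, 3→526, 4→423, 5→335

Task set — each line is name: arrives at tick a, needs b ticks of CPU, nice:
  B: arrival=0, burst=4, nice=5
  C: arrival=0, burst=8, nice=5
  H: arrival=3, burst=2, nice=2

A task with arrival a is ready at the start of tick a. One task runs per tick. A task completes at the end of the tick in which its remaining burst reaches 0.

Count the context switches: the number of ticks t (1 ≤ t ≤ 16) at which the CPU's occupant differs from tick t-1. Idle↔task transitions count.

t=0: vr[B=0 C=0] → run B
t=1: vr[B=1024/335 C=0] → run C
t=2: vr[B=1024/335 C=1024/335] → run B
t=3: vr[B=2048/335 C=1024/335 H=1024/335] → run C
t=4: vr[B=2048/335 C=2048/335 H=1024/335] → run H
t=5: vr[B=2048/335 C=2048/335 H=202752/43885] → run H
t=6: vr[B=2048/335 C=2048/335] → run B
t=7: vr[B=3072/335 C=2048/335] → run C
t=8: vr[B=3072/335 C=3072/335] → run B
t=9: vr[C=3072/335] → run C
t=10: vr[C=4096/335] → run C
t=11: vr[C=1024/67] → run C
t=12: vr[C=6144/335] → run C
t=13: vr[C=7168/335] → run C
t=14: (idle)
t=15: (idle)
t=16: (idle)

context switches = 9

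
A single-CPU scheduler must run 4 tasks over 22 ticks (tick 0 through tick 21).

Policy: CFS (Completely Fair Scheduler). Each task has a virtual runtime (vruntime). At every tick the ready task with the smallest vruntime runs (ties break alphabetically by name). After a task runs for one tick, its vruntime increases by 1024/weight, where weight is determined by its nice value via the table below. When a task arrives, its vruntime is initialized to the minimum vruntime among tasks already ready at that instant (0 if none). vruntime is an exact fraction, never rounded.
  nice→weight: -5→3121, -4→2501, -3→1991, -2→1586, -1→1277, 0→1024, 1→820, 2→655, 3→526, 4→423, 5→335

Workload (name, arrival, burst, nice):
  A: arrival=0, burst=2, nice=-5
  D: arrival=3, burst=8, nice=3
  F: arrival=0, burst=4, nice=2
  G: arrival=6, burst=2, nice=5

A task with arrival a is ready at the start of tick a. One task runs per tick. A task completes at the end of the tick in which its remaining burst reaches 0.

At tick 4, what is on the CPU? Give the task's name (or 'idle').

t=0: vr[A=0 F=0] → run A
t=1: vr[A=1024/3121 F=0] → run F
t=2: vr[A=1024/3121 F=1024/655] → run A
t=3: vr[D=1024/655 F=1024/655] → run D
t=4: vr[D=604672/172265 F=1024/655] → run F
t=5: vr[D=604672/172265 F=2048/655] → run F
t=6: vr[D=604672/172265 F=3072/655 G=604672/172265] → run D
t=7: vr[D=940032/172265 F=3072/655 G=604672/172265] → run G
t=8: vr[D=940032/172265 F=3072/655 G=75792896/11541755] → run F
t=9: vr[D=940032/172265 G=75792896/11541755] → run D
t=10: vr[D=1275392/172265 G=75792896/11541755] → run G
t=11: vr[D=1275392/172265] → run D
t=12: vr[D=1610752/172265] → run D
t=13: vr[D=1946112/172265] → run D
t=14: vr[D=2281472/172265] → run D
t=15: vr[D=2616832/172265] → run D
t=16: (idle)
t=17: (idle)
t=18: (idle)
t=19: (idle)
t=20: (idle)
t=21: (idle)

running at tick 4 = F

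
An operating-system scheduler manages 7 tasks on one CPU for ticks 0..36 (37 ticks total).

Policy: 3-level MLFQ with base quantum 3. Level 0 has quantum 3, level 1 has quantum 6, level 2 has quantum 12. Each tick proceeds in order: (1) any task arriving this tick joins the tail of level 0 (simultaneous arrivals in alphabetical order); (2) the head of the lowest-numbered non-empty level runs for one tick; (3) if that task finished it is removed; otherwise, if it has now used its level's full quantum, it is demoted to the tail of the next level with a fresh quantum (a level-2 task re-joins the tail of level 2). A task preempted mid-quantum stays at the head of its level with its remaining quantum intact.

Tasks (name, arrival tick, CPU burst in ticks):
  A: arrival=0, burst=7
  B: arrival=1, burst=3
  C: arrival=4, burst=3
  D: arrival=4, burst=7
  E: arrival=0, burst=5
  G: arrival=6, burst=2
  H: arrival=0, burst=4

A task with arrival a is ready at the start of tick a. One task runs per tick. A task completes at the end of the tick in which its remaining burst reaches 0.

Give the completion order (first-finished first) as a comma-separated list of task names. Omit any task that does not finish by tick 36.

t=0: L0/L1/L2 = AEH/-/- → run A
t=1: L0/L1/L2 = AEHB/-/- → run A
t=2: L0/L1/L2 = AEHB/-/- → run A
t=3: L0/L1/L2 = EHB/A/- → run E
t=4: L0/L1/L2 = EHBCD/A/- → run E
t=5: L0/L1/L2 = EHBCD/A/- → run E
t=6: L0/L1/L2 = HBCDG/AE/- → run H
t=7: L0/L1/L2 = HBCDG/AE/- → run H
t=8: L0/L1/L2 = HBCDG/AE/- → run H
t=9: L0/L1/L2 = BCDG/AEH/- → run B
t=10: L0/L1/L2 = BCDG/AEH/- → run B
t=11: L0/L1/L2 = BCDG/AEH/- → run B
t=12: L0/L1/L2 = CDG/AEH/- → run C
t=13: L0/L1/L2 = CDG/AEH/- → run C
t=14: L0/L1/L2 = CDG/AEH/- → run C
t=15: L0/L1/L2 = DG/AEH/- → run D
t=16: L0/L1/L2 = DG/AEH/- → run D
t=17: L0/L1/L2 = DG/AEH/- → run D
t=18: L0/L1/L2 = G/AEHD/- → run G
t=19: L0/L1/L2 = G/AEHD/- → run G
t=20: L0/L1/L2 = -/AEHD/- → run A
t=21: L0/L1/L2 = -/AEHD/- → run A
t=22: L0/L1/L2 = -/AEHD/- → run A
t=23: L0/L1/L2 = -/AEHD/- → run A
t=24: L0/L1/L2 = -/EHD/- → run E
t=25: L0/L1/L2 = -/EHD/- → run E
t=26: L0/L1/L2 = -/HD/- → run H
t=27: L0/L1/L2 = -/D/- → run D
t=28: L0/L1/L2 = -/D/- → run D
t=29: L0/L1/L2 = -/D/- → run D
t=30: L0/L1/L2 = -/D/- → run D
t=31: (idle)
t=32: (idle)
t=33: (idle)
t=34: (idle)
t=35: (idle)
t=36: (idle)

completion order = B, C, G, A, E, H, D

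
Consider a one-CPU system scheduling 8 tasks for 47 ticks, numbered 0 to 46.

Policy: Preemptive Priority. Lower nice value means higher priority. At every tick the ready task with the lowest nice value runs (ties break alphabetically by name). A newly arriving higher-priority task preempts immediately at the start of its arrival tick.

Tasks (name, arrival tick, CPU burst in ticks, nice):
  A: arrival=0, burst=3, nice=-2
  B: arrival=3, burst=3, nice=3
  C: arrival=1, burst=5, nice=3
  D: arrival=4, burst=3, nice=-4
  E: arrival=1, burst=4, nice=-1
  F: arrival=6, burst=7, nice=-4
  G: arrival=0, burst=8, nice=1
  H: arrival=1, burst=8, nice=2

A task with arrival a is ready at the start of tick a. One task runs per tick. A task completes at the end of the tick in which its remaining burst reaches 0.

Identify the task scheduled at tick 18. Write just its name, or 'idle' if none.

t=0: ready={A,G} → run A
t=1: ready={A,C,E,G,H} → run A
t=2: ready={A,C,E,G,H} → run A
t=3: ready={B,C,E,G,H} → run E
t=4: ready={B,C,D,E,G,H} → run D
t=5: ready={B,C,D,E,G,H} → run D
t=6: ready={B,C,D,E,F,G,H} → run D
t=7: ready={B,C,E,F,G,H} → run F
t=8: ready={B,C,E,F,G,H} → run F
t=9: ready={B,C,E,F,G,H} → run F
t=10: ready={B,C,E,F,G,H} → run F
t=11: ready={B,C,E,F,G,H} → run F
t=12: ready={B,C,E,F,G,H} → run F
t=13: ready={B,C,E,F,G,H} → run F
t=14: ready={B,C,E,G,H} → run E
t=15: ready={B,C,E,G,H} → run E
t=16: ready={B,C,E,G,H} → run E
t=17: ready={B,C,G,H} → run G
t=18: ready={B,C,G,H} → run G
t=19: ready={B,C,G,H} → run G
t=20: ready={B,C,G,H} → run G
t=21: ready={B,C,G,H} → run G
t=22: ready={B,C,G,H} → run G
t=23: ready={B,C,G,H} → run G
t=24: ready={B,C,G,H} → run G
t=25: ready={B,C,H} → run H
t=26: ready={B,C,H} → run H
t=27: ready={B,C,H} → run H
t=28: ready={B,C,H} → run H
t=29: ready={B,C,H} → run H
t=30: ready={B,C,H} → run H
t=31: ready={B,C,H} → run H
t=32: ready={B,C,H} → run H
t=33: ready={B,C} → run B
t=34: ready={B,C} → run B
t=35: ready={B,C} → run B
t=36: ready={C} → run C
t=37: ready={C} → run C
t=38: ready={C} → run C
t=39: ready={C} → run C
t=40: ready={C} → run C
t=41: (idle)
t=42: (idle)
t=43: (idle)
t=44: (idle)
t=45: (idle)
t=46: (idle)

running at tick 18 = G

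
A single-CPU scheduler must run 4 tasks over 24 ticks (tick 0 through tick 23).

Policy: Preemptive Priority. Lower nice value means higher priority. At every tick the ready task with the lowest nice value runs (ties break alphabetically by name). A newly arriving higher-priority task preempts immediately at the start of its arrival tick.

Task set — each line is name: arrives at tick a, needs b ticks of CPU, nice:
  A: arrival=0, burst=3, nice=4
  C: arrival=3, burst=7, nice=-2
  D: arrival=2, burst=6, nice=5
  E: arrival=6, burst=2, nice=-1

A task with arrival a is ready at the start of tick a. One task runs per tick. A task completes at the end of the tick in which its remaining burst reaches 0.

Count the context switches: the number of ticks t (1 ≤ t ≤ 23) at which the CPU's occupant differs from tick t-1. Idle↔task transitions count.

t=0: ready={A} → run A
t=1: ready={A} → run A
t=2: ready={A,D} → run A
t=3: ready={C,D} → run C
t=4: ready={C,D} → run C
t=5: ready={C,D} → run C
t=6: ready={C,D,E} → run C
t=7: ready={C,D,E} → run C
t=8: ready={C,D,E} → run C
t=9: ready={C,D,E} → run C
t=10: ready={D,E} → run E
t=11: ready={D,E} → run E
t=12: ready={D} → run D
t=13: ready={D} → run D
t=14: ready={D} → run D
t=15: ready={D} → run D
t=16: ready={D} → run D
t=17: ready={D} → run D
t=18: (idle)
t=19: (idle)
t=20: (idle)
t=21: (idle)
t=22: (idle)
t=23: (idle)

context switches = 4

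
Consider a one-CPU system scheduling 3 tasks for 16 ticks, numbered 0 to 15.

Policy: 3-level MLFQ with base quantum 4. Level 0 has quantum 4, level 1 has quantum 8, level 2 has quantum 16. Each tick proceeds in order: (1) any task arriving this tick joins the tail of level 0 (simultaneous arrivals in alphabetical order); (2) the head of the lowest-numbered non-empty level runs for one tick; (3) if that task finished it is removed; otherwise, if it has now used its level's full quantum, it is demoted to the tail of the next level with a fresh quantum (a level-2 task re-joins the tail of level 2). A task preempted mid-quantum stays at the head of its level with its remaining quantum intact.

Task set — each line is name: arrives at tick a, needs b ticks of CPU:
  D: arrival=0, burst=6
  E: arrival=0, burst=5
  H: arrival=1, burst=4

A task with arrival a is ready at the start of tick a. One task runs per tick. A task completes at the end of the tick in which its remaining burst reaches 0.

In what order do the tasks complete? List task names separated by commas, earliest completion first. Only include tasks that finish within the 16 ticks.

t=0: L0/L1/L2 = DE/-/- → run D
t=1: L0/L1/L2 = DEH/-/- → run D
t=2: L0/L1/L2 = DEH/-/- → run D
t=3: L0/L1/L2 = DEH/-/- → run D
t=4: L0/L1/L2 = EH/D/- → run E
t=5: L0/L1/L2 = EH/D/- → run E
t=6: L0/L1/L2 = EH/D/- → run E
t=7: L0/L1/L2 = EH/D/- → run E
t=8: L0/L1/L2 = H/DE/- → run H
t=9: L0/L1/L2 = H/DE/- → run H
t=10: L0/L1/L2 = H/DE/- → run H
t=11: L0/L1/L2 = H/DE/- → run H
t=12: L0/L1/L2 = -/DE/- → run D
t=13: L0/L1/L2 = -/DE/- → run D
t=14: L0/L1/L2 = -/E/- → run E
t=15: (idle)

completion order = H, D, E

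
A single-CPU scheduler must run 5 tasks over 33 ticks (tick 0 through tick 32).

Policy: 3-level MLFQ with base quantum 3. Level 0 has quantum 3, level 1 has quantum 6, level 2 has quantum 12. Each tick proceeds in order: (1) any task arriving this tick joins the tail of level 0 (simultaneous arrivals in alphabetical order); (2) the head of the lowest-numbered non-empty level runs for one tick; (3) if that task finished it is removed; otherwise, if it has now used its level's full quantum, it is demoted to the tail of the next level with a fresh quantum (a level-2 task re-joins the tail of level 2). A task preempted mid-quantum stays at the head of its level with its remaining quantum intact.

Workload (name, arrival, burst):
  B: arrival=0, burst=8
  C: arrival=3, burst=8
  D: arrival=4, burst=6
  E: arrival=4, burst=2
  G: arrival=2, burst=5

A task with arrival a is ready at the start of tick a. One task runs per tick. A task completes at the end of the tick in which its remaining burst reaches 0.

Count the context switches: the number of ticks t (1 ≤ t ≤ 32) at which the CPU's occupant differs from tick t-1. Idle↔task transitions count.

t=0: L0/L1/L2 = B/-/- → run B
t=1: L0/L1/L2 = B/-/- → run B
t=2: L0/L1/L2 = BG/-/- → run B
t=3: L0/L1/L2 = GC/B/- → run G
t=4: L0/L1/L2 = GCDE/B/- → run G
t=5: L0/L1/L2 = GCDE/B/- → run G
t=6: L0/L1/L2 = CDE/BG/- → run C
t=7: L0/L1/L2 = CDE/BG/- → run C
t=8: L0/L1/L2 = CDE/BG/- → run C
t=9: L0/L1/L2 = DE/BGC/- → run D
t=10: L0/L1/L2 = DE/BGC/- → run D
t=11: L0/L1/L2 = DE/BGC/- → run D
t=12: L0/L1/L2 = E/BGCD/- → run E
t=13: L0/L1/L2 = E/BGCD/- → run E
t=14: L0/L1/L2 = -/BGCD/- → run B
t=15: L0/L1/L2 = -/BGCD/- → run B
t=16: L0/L1/L2 = -/BGCD/- → run B
t=17: L0/L1/L2 = -/BGCD/- → run B
t=18: L0/L1/L2 = -/BGCD/- → run B
t=19: L0/L1/L2 = -/GCD/- → run G
t=20: L0/L1/L2 = -/GCD/- → run G
t=21: L0/L1/L2 = -/CD/- → run C
t=22: L0/L1/L2 = -/CD/- → run C
t=23: L0/L1/L2 = -/CD/- → run C
t=24: L0/L1/L2 = -/CD/- → run C
t=25: L0/L1/L2 = -/CD/- → run C
t=26: L0/L1/L2 = -/D/- → run D
t=27: L0/L1/L2 = -/D/- → run D
t=28: L0/L1/L2 = -/D/- → run D
t=29: (idle)
t=30: (idle)
t=31: (idle)
t=32: (idle)

context switches = 9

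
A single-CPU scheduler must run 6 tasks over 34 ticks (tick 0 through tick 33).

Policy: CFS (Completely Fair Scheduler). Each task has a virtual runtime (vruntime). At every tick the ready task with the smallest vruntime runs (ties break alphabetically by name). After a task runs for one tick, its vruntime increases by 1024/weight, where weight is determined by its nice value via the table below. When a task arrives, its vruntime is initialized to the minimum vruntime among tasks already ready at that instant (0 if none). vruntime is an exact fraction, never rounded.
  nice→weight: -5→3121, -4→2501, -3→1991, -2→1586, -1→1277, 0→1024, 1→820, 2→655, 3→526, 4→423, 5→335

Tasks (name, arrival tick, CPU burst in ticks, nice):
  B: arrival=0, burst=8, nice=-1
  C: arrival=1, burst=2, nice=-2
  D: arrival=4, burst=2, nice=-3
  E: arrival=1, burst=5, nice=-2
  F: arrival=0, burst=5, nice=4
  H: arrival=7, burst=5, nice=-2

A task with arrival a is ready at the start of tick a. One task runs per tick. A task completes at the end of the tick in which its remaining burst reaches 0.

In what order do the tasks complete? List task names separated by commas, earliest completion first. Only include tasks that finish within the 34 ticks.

completion order = C, D, E, H, B, F

t=0: vr[B=0 F=0] → run B
t=1: vr[B=1024/1277 C=0 E=0 F=0] → run C
t=2: vr[B=1024/1277 C=512/793 E=0 F=0] → run E
t=3: vr[B=1024/1277 C=512/793 E=512/793 F=0] → run F
t=4: vr[B=1024/1277 C=512/793 D=512/793 E=512/793 F=1024/423] → run C
t=5: vr[B=1024/1277 D=512/793 E=512/793 F=1024/423] → run D
t=6: vr[B=1024/1277 D=1831424/1578863 E=512/793 F=1024/423] → run E
t=7: vr[B=1024/1277 D=1831424/1578863 E=1024/793 F=1024/423 H=1024/1277] → run B
t=8: vr[B=2048/1277 D=1831424/1578863 E=1024/793 F=1024/423 H=1024/1277] → run H
t=9: vr[B=2048/1277 D=1831424/1578863 E=1024/793 F=1024/423 H=1465856/1012661] → run D
t=10: vr[B=2048/1277 E=1024/793 F=1024/423 H=1465856/1012661] → run E
t=11: vr[B=2048/1277 E=1536/793 F=1024/423 H=1465856/1012661] → run H
t=12: vr[B=2048/1277 E=1536/793 F=1024/423 H=2119680/1012661] → run B
t=13: vr[B=3072/1277 E=1536/793 F=1024/423 H=2119680/1012661] → run E
t=14: vr[B=3072/1277 E=2048/793 F=1024/423 H=2119680/1012661] → run H
t=15: vr[B=3072/1277 E=2048/793 F=1024/423 H=2773504/1012661] → run B
t=16: vr[B=4096/1277 E=2048/793 F=1024/423 H=2773504/1012661] → run F
t=17: vr[B=4096/1277 E=2048/793 F=2048/423 H=2773504/1012661] → run E
t=18: vr[B=4096/1277 F=2048/423 H=2773504/1012661] → run H
t=19: vr[B=4096/1277 F=2048/423 H=3427328/1012661] → run B
t=20: vr[B=5120/1277 F=2048/423 H=3427328/1012661] → run H
t=21: vr[B=5120/1277 F=2048/423] → run B
t=22: vr[B=6144/1277 F=2048/423] → run B
t=23: vr[B=7168/1277 F=2048/423] → run F
t=24: vr[B=7168/1277 F=1024/141] → run B
t=25: vr[F=1024/141] → run F
t=26: vr[F=4096/423] → run F
t=27: (idle)
t=28: (idle)
t=29: (idle)
t=30: (idle)
t=31: (idle)
t=32: (idle)
t=33: (idle)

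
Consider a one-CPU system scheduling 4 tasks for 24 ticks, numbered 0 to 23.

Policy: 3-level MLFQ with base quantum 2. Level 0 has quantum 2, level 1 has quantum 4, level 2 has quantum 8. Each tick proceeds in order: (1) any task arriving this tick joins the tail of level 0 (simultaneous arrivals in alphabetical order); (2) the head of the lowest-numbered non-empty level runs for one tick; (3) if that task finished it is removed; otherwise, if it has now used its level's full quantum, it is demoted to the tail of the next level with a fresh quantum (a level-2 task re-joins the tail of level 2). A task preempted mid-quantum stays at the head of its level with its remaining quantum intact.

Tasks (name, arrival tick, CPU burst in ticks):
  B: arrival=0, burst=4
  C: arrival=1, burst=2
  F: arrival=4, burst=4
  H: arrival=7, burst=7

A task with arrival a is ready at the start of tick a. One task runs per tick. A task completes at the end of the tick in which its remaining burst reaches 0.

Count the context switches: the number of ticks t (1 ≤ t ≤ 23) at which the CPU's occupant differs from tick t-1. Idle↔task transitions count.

context switches = 8

t=0: L0/L1/L2 = B/-/- → run B
t=1: L0/L1/L2 = BC/-/- → run B
t=2: L0/L1/L2 = C/B/- → run C
t=3: L0/L1/L2 = C/B/- → run C
t=4: L0/L1/L2 = F/B/- → run F
t=5: L0/L1/L2 = F/B/- → run F
t=6: L0/L1/L2 = -/BF/- → run B
t=7: L0/L1/L2 = H/BF/- → run H
t=8: L0/L1/L2 = H/BF/- → run H
t=9: L0/L1/L2 = -/BFH/- → run B
t=10: L0/L1/L2 = -/FH/- → run F
t=11: L0/L1/L2 = -/FH/- → run F
t=12: L0/L1/L2 = -/H/- → run H
t=13: L0/L1/L2 = -/H/- → run H
t=14: L0/L1/L2 = -/H/- → run H
t=15: L0/L1/L2 = -/H/- → run H
t=16: L0/L1/L2 = -/-/H → run H
t=17: (idle)
t=18: (idle)
t=19: (idle)
t=20: (idle)
t=21: (idle)
t=22: (idle)
t=23: (idle)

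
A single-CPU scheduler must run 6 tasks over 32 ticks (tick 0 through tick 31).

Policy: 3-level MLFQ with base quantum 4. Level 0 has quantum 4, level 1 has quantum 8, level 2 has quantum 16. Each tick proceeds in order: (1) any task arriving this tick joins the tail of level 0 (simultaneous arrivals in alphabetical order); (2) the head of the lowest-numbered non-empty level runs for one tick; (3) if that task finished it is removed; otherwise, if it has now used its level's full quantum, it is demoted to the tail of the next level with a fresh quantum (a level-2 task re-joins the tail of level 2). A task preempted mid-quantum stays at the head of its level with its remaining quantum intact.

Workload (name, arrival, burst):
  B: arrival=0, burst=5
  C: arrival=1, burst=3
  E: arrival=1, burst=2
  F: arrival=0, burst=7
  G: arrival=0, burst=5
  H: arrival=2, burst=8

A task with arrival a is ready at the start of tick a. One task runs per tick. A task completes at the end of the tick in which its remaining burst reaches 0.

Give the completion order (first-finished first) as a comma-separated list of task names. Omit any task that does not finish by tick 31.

t=0: L0/L1/L2 = BFG/-/- → run B
t=1: L0/L1/L2 = BFGCE/-/- → run B
t=2: L0/L1/L2 = BFGCEH/-/- → run B
t=3: L0/L1/L2 = BFGCEH/-/- → run B
t=4: L0/L1/L2 = FGCEH/B/- → run F
t=5: L0/L1/L2 = FGCEH/B/- → run F
t=6: L0/L1/L2 = FGCEH/B/- → run F
t=7: L0/L1/L2 = FGCEH/B/- → run F
t=8: L0/L1/L2 = GCEH/BF/- → run G
t=9: L0/L1/L2 = GCEH/BF/- → run G
t=10: L0/L1/L2 = GCEH/BF/- → run G
t=11: L0/L1/L2 = GCEH/BF/- → run G
t=12: L0/L1/L2 = CEH/BFG/- → run C
t=13: L0/L1/L2 = CEH/BFG/- → run C
t=14: L0/L1/L2 = CEH/BFG/- → run C
t=15: L0/L1/L2 = EH/BFG/- → run E
t=16: L0/L1/L2 = EH/BFG/- → run E
t=17: L0/L1/L2 = H/BFG/- → run H
t=18: L0/L1/L2 = H/BFG/- → run H
t=19: L0/L1/L2 = H/BFG/- → run H
t=20: L0/L1/L2 = H/BFG/- → run H
t=21: L0/L1/L2 = -/BFGH/- → run B
t=22: L0/L1/L2 = -/FGH/- → run F
t=23: L0/L1/L2 = -/FGH/- → run F
t=24: L0/L1/L2 = -/FGH/- → run F
t=25: L0/L1/L2 = -/GH/- → run G
t=26: L0/L1/L2 = -/H/- → run H
t=27: L0/L1/L2 = -/H/- → run H
t=28: L0/L1/L2 = -/H/- → run H
t=29: L0/L1/L2 = -/H/- → run H
t=30: (idle)
t=31: (idle)

completion order = C, E, B, F, G, H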